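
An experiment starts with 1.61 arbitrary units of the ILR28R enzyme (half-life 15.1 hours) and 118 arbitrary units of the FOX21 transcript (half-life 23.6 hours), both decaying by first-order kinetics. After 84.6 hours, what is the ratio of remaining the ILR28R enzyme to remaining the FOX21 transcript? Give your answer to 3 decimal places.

0.003

ILR28R enzyme: 1.61 × (1/2)^(84.6/15.1) = 1.61 × (1/2)^5.6026 ≈ 0.033133 arbitrary units.
FOX21 transcript: 118 × (1/2)^(84.6/23.6) = 118 × (1/2)^3.5847 ≈ 9.8348 arbitrary units.
Ratio ≈ 0.033133 / 9.8348 ≈ 0.0033689.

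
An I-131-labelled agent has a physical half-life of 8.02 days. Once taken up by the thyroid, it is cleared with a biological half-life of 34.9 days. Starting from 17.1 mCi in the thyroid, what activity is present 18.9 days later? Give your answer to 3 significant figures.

1/t_eff = 1/t_phys + 1/t_biol = 1/8.02 + 1/34.9 = 0.15334 per day.
t_eff = 8.02 × 34.9 / (8.02 + 34.9) ≈ 6.5214 days.
Remaining = 17.1 × (1/2)^(18.9/6.5214) = 17.1 × (1/2)^2.8982 ≈ 2.2938 mCi.

2.29 mCi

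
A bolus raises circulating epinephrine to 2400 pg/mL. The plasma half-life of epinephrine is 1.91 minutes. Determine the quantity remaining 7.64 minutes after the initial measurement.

150 pg/mL

Elapsed time is 4 half-lives (7.64/1.91).
Each half-life halves the amount: 2400 × (1/2)^4 = 2400/16 = 150 pg/mL.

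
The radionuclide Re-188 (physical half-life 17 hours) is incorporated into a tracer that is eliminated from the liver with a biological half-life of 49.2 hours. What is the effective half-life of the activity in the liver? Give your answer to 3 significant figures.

12.6 hours

1/t_eff = 1/t_phys + 1/t_biol = 1/17 + 1/49.2 = 0.079149 per hour.
t_eff = 17 × 49.2 / (17 + 49.2) ≈ 12.634 hours.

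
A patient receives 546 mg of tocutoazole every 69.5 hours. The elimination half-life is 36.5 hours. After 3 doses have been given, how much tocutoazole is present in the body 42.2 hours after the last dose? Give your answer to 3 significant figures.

The 3 doses were given 181.2, 111.7, 42.2 hours ago.
Total = 546·(1/2)^(181.2/36.5) + 546·(1/2)^(111.7/36.5) + 546·(1/2)^(42.2/36.5)
      = 17.489 + 65.457 + 244.99 ≈ 327.94 mg.

328 mg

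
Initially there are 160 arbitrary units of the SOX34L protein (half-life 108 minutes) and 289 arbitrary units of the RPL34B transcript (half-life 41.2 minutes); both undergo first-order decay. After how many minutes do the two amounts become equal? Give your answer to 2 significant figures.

Set 160·(1/2)^(t/108) = 289·(1/2)^(t/41.2).
Taking log₂: log₂(160/289) = t·(1/108 − 1/41.2).
log₂(0.55363) = -0.853; 1/108 − 1/41.2 = -0.015013.
t = -0.853 / -0.015013 ≈ 56.819 minutes.

57 minutes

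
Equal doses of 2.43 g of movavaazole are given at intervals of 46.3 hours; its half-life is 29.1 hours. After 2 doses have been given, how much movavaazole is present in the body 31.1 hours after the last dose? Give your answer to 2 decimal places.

1.54 g

The 2 doses were given 77.4, 31.1 hours ago.
Total = 2.43·(1/2)^(77.4/29.1) + 2.43·(1/2)^(31.1/29.1)
      = 0.38453 + 1.1585 ≈ 1.543 g.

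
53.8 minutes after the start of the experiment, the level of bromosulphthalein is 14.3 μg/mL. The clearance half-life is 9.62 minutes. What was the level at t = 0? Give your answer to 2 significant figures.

690 μg/mL

Number of half-lives elapsed: n = 53.8/9.62 ≈ 5.5925.
A₀ = A × 2^n = 14.3 × 2^5.5925 = 14.3 × 48.252 ≈ 690 μg/mL.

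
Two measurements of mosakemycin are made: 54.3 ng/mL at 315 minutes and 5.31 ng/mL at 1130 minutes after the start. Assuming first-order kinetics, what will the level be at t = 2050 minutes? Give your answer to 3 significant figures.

Over Δt = 1130 − 315 = 815 minutes, the level fell by a factor of 54.3/5.31 ≈ 10.226.
n = log₂(10.226) ≈ 3.3542 half-lives, so t½ = 815/3.3542 ≈ 242.98 minutes.
From t = 1130 to t = 2050: 5.31 × (1/2)^((2050−1130)/242.98) ≈ 0.38486 ng/mL.

0.385 ng/mL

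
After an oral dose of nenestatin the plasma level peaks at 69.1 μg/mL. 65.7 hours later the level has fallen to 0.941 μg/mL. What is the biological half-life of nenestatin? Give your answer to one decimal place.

A/A₀ = 0.941/69.1 ≈ 0.013618.
n = log₂(73.433) ≈ 6.1983 half-lives elapsed in 65.7 hours.
t½ = 65.7/6.1983 ≈ 10.6 hours.

10.6 hours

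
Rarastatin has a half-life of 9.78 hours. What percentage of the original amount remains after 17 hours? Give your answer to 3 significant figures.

30.0%

n = 17/9.78 ≈ 1.7382 half-lives.
Fraction remaining = (1/2)^1.7382 ≈ 0.29973, i.e. 29.973%.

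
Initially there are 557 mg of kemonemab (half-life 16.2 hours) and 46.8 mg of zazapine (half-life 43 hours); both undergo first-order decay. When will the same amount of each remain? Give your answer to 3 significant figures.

92.9 hours

Set 557·(1/2)^(t/16.2) = 46.8·(1/2)^(t/43).
Taking log₂: log₂(557/46.8) = t·(1/16.2 − 1/43).
log₂(11.902) = 3.5731; 1/16.2 − 1/43 = 0.038473.
t = 3.5731 / 0.038473 ≈ 92.874 hours.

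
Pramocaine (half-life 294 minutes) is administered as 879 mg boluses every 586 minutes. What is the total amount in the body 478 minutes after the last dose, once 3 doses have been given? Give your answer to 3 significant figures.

The 3 doses were given 1650, 1064, 478 minutes ago.
Total = 879·(1/2)^(1650/294) + 879·(1/2)^(1064/294) + 879·(1/2)^(478/294)
      = 17.969 + 71.54 + 284.81 ≈ 374.32 mg.

374 mg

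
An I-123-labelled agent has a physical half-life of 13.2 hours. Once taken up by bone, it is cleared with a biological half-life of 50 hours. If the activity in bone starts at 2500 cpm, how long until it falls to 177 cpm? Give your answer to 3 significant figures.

1/t_eff = 1/t_phys + 1/t_biol = 1/13.2 + 1/50 = 0.095758 per hour.
t_eff = 13.2 × 50 / (13.2 + 50) ≈ 10.443 hours.
n = log₂(2500/177) ≈ 3.8201; t = 3.8201 × 10.443 ≈ 39.894 hours.

39.9 hours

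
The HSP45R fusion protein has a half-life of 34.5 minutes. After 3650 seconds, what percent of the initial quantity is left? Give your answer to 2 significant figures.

29%

3650 seconds = 60.8333 minutes.
n = 60.8333/34.5 ≈ 1.7633 half-lives.
Fraction remaining = (1/2)^1.7633 ≈ 0.29458, i.e. 29.458%.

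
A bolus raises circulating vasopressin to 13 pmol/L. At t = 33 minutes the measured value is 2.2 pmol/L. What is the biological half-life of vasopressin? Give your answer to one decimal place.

A/A₀ = 2.2/13 ≈ 0.16923.
n = log₂(5.9091) ≈ 2.5629 half-lives elapsed in 33 minutes.
t½ = 33/2.5629 ≈ 12.876 minutes.

12.9 minutes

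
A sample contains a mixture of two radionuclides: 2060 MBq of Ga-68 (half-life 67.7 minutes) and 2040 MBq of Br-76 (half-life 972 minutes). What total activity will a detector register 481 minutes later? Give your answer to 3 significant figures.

1460 MBq

Ga-68: 2060 × (1/2)^(481/67.7) = 2060 × (1/2)^7.1049 ≈ 14.965 MBq.
Br-76: 2040 × (1/2)^(481/972) = 2040 × (1/2)^0.49486 ≈ 1447.7 MBq.
Total = 14.965 + 1447.7 ≈ 1462.6 MBq.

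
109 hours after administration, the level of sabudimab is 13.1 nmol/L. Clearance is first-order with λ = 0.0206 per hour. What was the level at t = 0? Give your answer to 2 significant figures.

120 nmol/L

t½ = ln 2 / λ = 0.69315 / 0.0206 ≈ 33.648 hours.
Number of half-lives elapsed: n = 109/33.648 ≈ 3.2394.
A₀ = A × 2^n = 13.1 × 2^3.2394 = 13.1 × 9.4442 ≈ 123.72 nmol/L.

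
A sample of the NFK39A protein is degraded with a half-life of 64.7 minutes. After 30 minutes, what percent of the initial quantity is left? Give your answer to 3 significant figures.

72.5%

n = 30/64.7 ≈ 0.46368 half-lives.
Fraction remaining = (1/2)^0.46368 ≈ 0.72513, i.e. 72.513%.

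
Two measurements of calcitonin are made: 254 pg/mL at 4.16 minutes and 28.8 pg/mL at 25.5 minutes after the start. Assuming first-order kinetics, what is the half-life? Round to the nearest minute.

Over Δt = 25.5 − 4.16 = 21.34 minutes, the level fell by a factor of 254/28.8 ≈ 8.8194.
n = log₂(8.8194) ≈ 3.1407 half-lives, so t½ = 21.34/3.1407 ≈ 6.7947 minutes.

7 minutes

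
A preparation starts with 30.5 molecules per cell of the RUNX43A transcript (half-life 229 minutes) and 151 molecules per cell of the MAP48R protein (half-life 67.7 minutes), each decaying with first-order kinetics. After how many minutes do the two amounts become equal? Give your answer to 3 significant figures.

Set 30.5·(1/2)^(t/229) = 151·(1/2)^(t/67.7).
Taking log₂: log₂(30.5/151) = t·(1/229 − 1/67.7).
log₂(0.20199) = -2.3077; 1/229 − 1/67.7 = -0.010404.
t = -2.3077 / -0.010404 ≈ 221.8 minutes.

222 minutes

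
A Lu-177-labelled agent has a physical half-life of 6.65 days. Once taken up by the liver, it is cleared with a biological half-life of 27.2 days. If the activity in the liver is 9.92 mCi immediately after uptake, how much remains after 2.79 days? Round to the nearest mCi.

7 mCi

1/t_eff = 1/t_phys + 1/t_biol = 1/6.65 + 1/27.2 = 0.18714 per day.
t_eff = 6.65 × 27.2 / (6.65 + 27.2) ≈ 5.3436 days.
Remaining = 9.92 × (1/2)^(2.79/5.3436) = 9.92 × (1/2)^0.52212 ≈ 6.9078 mCi.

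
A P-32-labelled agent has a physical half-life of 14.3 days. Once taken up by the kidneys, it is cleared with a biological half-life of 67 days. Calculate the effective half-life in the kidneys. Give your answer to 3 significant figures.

11.8 days

1/t_eff = 1/t_phys + 1/t_biol = 1/14.3 + 1/67 = 0.084855 per day.
t_eff = 14.3 × 67 / (14.3 + 67) ≈ 11.785 days.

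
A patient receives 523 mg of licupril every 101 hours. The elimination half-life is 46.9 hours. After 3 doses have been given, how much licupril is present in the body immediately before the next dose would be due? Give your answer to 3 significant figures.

150 mg

The 3 doses were given 303, 202, 101 hours ago.
Total = 523·(1/2)^(303/46.9) + 523·(1/2)^(202/46.9) + 523·(1/2)^(101/46.9)
      = 5.9386 + 26.421 + 117.55 ≈ 149.91 mg.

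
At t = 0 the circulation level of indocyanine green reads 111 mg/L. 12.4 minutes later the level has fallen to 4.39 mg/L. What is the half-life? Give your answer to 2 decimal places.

A/A₀ = 4.39/111 ≈ 0.03955.
n = log₂(25.285) ≈ 4.6602 half-lives elapsed in 12.4 minutes.
t½ = 12.4/4.6602 ≈ 2.6608 minutes.

2.66 minutes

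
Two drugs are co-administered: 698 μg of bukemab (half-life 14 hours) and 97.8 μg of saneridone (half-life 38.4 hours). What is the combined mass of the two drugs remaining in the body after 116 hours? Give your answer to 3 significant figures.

bukemab: 698 × (1/2)^(116/14) = 698 × (1/2)^8.2857 ≈ 2.2367 μg.
saneridone: 97.8 × (1/2)^(116/38.4) = 97.8 × (1/2)^3.0208 ≈ 12.05 μg.
Total = 2.2367 + 12.05 ≈ 14.286 μg.

14.3 μg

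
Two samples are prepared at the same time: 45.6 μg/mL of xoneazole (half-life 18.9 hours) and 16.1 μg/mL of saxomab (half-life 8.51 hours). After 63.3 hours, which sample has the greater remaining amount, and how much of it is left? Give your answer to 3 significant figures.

xoneazole: 45.6 × (1/2)^3.3492 ≈ 4.4746 μg/mL.
saxomab: 16.1 × (1/2)^7.4383 ≈ 0.092827 μg/mL.
Xoneazole has more remaining, at ≈ 4.4746 μg/mL.

xoneazole, 4.47 μg/mL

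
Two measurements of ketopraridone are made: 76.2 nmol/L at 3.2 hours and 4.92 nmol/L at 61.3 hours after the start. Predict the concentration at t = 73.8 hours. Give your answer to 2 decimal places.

2.73 nmol/L

Over Δt = 61.3 − 3.2 = 58.1 hours, the level fell by a factor of 76.2/4.92 ≈ 15.488.
n = log₂(15.488) ≈ 3.9531 half-lives, so t½ = 58.1/3.9531 ≈ 14.697 hours.
From t = 61.3 to t = 73.8: 4.92 × (1/2)^((73.8−61.3)/14.697) ≈ 2.7286 nmol/L.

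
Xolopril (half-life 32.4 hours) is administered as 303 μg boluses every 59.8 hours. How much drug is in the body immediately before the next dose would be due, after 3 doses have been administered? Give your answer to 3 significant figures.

The 3 doses were given 179.4, 119.6, 59.8 hours ago.
Total = 303·(1/2)^(179.4/32.4) + 303·(1/2)^(119.6/32.4) + 303·(1/2)^(59.8/32.4)
      = 6.5257 + 23.455 + 84.302 ≈ 114.28 μg.

114 μg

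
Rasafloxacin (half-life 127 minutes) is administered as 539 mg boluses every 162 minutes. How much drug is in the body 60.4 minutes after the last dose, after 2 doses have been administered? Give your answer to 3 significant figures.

548 mg

The 2 doses were given 222.4, 60.4 minutes ago.
Total = 539·(1/2)^(222.4/127) + 539·(1/2)^(60.4/127)
      = 160.11 + 387.63 ≈ 547.75 mg.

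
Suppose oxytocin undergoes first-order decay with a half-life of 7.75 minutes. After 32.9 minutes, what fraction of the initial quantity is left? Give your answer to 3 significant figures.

0.0527

n = 32.9/7.75 ≈ 4.2452 half-lives.
Fraction remaining = (1/2)^4.2452 ≈ 0.052733.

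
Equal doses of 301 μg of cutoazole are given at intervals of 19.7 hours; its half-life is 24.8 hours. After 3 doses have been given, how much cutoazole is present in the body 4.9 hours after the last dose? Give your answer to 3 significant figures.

The 3 doses were given 44.3, 24.6, 4.9 hours ago.
Total = 301·(1/2)^(44.3/24.8) + 301·(1/2)^(24.6/24.8) + 301·(1/2)^(4.9/24.8)
      = 87.265 + 151.34 + 262.48 ≈ 501.08 μg.

501 μg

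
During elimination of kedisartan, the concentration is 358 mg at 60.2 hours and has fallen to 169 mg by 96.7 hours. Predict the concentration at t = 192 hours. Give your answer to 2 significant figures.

24 mg

Over Δt = 96.7 − 60.2 = 36.5 hours, the level fell by a factor of 358/169 ≈ 2.1183.
n = log₂(2.1183) ≈ 1.0829 half-lives, so t½ = 36.5/1.0829 ≈ 33.705 hours.
From t = 96.7 to t = 192: 169 × (1/2)^((192−96.7)/33.705) ≈ 23.808 mg.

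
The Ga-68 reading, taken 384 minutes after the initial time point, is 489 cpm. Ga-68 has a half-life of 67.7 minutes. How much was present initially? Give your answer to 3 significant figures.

Number of half-lives elapsed: n = 384/67.7 ≈ 5.6721.
A₀ = A × 2^n = 489 × 2^5.6721 = 489 × 50.988 ≈ 24933 cpm.

24900 cpm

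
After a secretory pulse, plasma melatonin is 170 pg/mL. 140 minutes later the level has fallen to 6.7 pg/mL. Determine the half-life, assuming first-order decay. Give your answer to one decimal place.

A/A₀ = 6.7/170 ≈ 0.039412.
n = log₂(25.373) ≈ 4.6652 half-lives elapsed in 140 minutes.
t½ = 140/4.6652 ≈ 30.009 minutes.

30.0 minutes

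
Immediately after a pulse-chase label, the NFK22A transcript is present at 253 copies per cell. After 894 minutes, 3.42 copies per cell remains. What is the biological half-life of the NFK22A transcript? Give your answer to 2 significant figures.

A/A₀ = 3.42/253 ≈ 0.013518.
n = log₂(73.977) ≈ 6.209 half-lives elapsed in 894 minutes.
t½ = 894/6.209 ≈ 143.98 minutes.

140 minutes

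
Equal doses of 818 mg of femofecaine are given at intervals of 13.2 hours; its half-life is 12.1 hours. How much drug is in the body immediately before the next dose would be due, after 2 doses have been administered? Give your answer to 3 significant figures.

564 mg

The 2 doses were given 26.4, 13.2 hours ago.
Total = 818·(1/2)^(26.4/12.1) + 818·(1/2)^(13.2/12.1)
      = 180.29 + 384.02 ≈ 564.31 mg.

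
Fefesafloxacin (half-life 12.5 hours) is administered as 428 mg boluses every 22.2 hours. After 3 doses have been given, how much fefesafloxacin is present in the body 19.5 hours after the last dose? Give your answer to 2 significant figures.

The 3 doses were given 63.9, 41.7, 19.5 hours ago.
Total = 428·(1/2)^(63.9/12.5) + 428·(1/2)^(41.7/12.5) + 428·(1/2)^(19.5/12.5)
      = 12.376 + 42.385 + 145.16 ≈ 199.92 mg.

200 mg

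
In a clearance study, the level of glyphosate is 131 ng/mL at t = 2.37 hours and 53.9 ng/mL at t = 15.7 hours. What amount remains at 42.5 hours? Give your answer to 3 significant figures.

9.04 ng/mL

Over Δt = 15.7 − 2.37 = 13.33 hours, the level fell by a factor of 131/53.9 ≈ 2.4304.
n = log₂(2.4304) ≈ 1.2812 half-lives, so t½ = 13.33/1.2812 ≈ 10.404 hours.
From t = 15.7 to t = 42.5: 53.9 × (1/2)^((42.5−15.7)/10.404) ≈ 9.0401 ng/mL.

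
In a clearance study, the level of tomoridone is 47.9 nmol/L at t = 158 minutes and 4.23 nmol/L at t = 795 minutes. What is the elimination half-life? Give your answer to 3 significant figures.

182 minutes

Over Δt = 795 − 158 = 637 minutes, the level fell by a factor of 47.9/4.23 ≈ 11.324.
n = log₂(11.324) ≈ 3.5013 half-lives, so t½ = 637/3.5013 ≈ 181.93 minutes.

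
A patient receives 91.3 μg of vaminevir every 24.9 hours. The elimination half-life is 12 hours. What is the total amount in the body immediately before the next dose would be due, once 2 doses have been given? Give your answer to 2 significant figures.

27 μg

The 2 doses were given 49.8, 24.9 hours ago.
Total = 91.3·(1/2)^(49.8/12) + 91.3·(1/2)^(24.9/12)
      = 5.1428 + 21.669 ≈ 26.811 μg.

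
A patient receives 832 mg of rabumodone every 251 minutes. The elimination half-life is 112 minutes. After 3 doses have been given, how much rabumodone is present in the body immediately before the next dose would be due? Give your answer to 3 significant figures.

The 3 doses were given 753, 502, 251 minutes ago.
Total = 832·(1/2)^(753/112) + 832·(1/2)^(502/112) + 832·(1/2)^(251/112)
      = 7.8747 + 37.228 + 175.99 ≈ 221.09 mg.

221 mg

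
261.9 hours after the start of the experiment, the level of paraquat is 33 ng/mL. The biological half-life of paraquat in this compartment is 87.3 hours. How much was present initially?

264 ng/mL

Number of half-lives elapsed: n = 261.9/87.3 ≈ 3.
A₀ = A × 2^n = 33 × 2^3 = 33 × 8 ≈ 264 ng/mL.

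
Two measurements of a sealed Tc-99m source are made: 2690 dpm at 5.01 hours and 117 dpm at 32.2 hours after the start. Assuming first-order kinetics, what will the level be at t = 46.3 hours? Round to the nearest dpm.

23 dpm

Over Δt = 32.2 − 5.01 = 27.19 hours, the level fell by a factor of 2690/117 ≈ 22.991.
n = log₂(22.991) ≈ 4.523 half-lives, so t½ = 27.19/4.523 ≈ 6.0115 hours.
From t = 32.2 to t = 46.3: 117 × (1/2)^((46.3−32.2)/6.0115) ≈ 23.02 dpm.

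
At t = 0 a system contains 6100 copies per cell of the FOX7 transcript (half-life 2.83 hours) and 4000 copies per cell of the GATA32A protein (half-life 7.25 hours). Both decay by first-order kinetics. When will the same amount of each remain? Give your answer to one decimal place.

Set 6100·(1/2)^(t/2.83) = 4000·(1/2)^(t/7.25).
Taking log₂: log₂(6100/4000) = t·(1/2.83 − 1/7.25).
log₂(1.525) = 0.60881; 1/2.83 − 1/7.25 = 0.21543.
t = 0.60881 / 0.21543 ≈ 2.8261 hours.

2.8 hours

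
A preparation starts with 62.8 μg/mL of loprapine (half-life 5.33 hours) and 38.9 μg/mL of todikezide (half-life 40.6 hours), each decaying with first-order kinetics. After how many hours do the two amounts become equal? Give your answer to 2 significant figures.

4.2 hours

Set 62.8·(1/2)^(t/5.33) = 38.9·(1/2)^(t/40.6).
Taking log₂: log₂(62.8/38.9) = t·(1/5.33 − 1/40.6).
log₂(1.6144) = 0.69099; 1/5.33 − 1/40.6 = 0.16299.
t = 0.69099 / 0.16299 ≈ 4.2396 hours.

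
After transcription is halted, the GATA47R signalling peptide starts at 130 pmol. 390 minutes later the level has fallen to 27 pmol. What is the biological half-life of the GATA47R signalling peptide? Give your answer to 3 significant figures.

A/A₀ = 27/130 ≈ 0.20769.
n = log₂(4.8148) ≈ 2.2675 half-lives elapsed in 390 minutes.
t½ = 390/2.2675 ≈ 172 minutes.

172 minutes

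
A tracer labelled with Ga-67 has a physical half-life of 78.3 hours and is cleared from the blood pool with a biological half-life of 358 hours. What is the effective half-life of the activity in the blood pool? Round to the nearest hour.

1/t_eff = 1/t_phys + 1/t_biol = 1/78.3 + 1/358 = 0.015565 per hour.
t_eff = 78.3 × 358 / (78.3 + 358) ≈ 64.248 hours.

64 hours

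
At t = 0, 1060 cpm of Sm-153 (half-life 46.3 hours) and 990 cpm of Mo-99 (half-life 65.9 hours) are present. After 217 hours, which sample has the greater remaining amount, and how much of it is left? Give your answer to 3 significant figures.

Mo-99, 101 cpm

Sm-153: 1060 × (1/2)^4.6868 ≈ 41.156 cpm.
Mo-99: 990 × (1/2)^3.2929 ≈ 101.01 cpm.
Mo-99 has more remaining, at ≈ 101.01 cpm.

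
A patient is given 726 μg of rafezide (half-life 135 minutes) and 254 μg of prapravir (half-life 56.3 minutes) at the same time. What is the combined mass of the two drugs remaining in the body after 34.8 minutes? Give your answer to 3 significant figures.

773 μg

rafezide: 726 × (1/2)^(34.8/135) = 726 × (1/2)^0.25778 ≈ 607.21 μg.
prapravir: 254 × (1/2)^(34.8/56.3) = 254 × (1/2)^0.61812 ≈ 165.49 μg.
Total = 607.21 + 165.49 ≈ 772.69 μg.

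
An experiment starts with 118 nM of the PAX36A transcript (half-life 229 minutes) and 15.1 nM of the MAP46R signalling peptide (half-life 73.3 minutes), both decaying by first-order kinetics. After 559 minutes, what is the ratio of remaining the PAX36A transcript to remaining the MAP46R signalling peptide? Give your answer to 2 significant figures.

280

PAX36A transcript: 118 × (1/2)^(559/229) = 118 × (1/2)^2.441 ≈ 21.73 nM.
MAP46R signalling peptide: 15.1 × (1/2)^(559/73.3) = 15.1 × (1/2)^7.6262 ≈ 0.07643 nM.
Ratio ≈ 21.73 / 0.07643 ≈ 284.31.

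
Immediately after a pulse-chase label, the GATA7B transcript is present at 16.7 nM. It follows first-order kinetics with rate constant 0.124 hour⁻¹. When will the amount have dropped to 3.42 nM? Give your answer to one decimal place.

t½ = ln 2 / k = 0.69315 / 0.124 ≈ 5.5899 hours.
Fraction remaining = 3.42/16.7 ≈ 0.20479.
n = log₂(16.7/3.42) = ln(4.883)/ln 2 ≈ 2.2878 half-lives.
t = n × t½ = 2.2878 × 5.5899 ≈ 12.788 hours.

12.8 hours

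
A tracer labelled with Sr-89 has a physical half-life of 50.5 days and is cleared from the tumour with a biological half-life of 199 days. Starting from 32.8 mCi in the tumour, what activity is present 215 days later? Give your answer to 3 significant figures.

0.811 mCi

1/t_eff = 1/t_phys + 1/t_biol = 1/50.5 + 1/199 = 0.024827 per day.
t_eff = 50.5 × 199 / (50.5 + 199) ≈ 40.279 days.
Remaining = 32.8 × (1/2)^(215/40.279) = 32.8 × (1/2)^5.3378 ≈ 0.81101 mCi.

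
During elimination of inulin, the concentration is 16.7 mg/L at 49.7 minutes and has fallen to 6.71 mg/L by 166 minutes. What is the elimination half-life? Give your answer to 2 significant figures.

88 minutes

Over Δt = 166 − 49.7 = 116.3 minutes, the level fell by a factor of 16.7/6.71 ≈ 2.4888.
n = log₂(2.4888) ≈ 1.3155 half-lives, so t½ = 116.3/1.3155 ≈ 88.41 minutes.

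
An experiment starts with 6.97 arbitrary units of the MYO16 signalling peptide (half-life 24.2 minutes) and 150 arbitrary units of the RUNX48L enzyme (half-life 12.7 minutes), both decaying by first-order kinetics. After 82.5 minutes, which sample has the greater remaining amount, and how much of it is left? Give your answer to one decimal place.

RUNX48L enzyme, 1.7 arbitrary units

MYO16 signalling peptide: 6.97 × (1/2)^3.4091 ≈ 0.65614 arbitrary units.
RUNX48L enzyme: 150 × (1/2)^6.4961 ≈ 1.6618 arbitrary units.
RUNX48L enzyme has more remaining, at ≈ 1.6618 arbitrary units.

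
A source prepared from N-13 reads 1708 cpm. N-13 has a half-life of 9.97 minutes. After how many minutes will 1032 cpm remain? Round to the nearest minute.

7 minutes

Fraction remaining = 1032/1708 ≈ 0.60422.
n = log₂(1708/1032) = ln(1.655)/ln 2 ≈ 0.72687 half-lives.
t = n × t½ = 0.72687 × 9.97 ≈ 7.2468 minutes.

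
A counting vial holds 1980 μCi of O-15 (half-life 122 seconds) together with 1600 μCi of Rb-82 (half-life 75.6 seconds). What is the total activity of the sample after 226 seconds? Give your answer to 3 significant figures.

750 μCi

O-15: 1980 × (1/2)^(226/122) = 1980 × (1/2)^1.8525 ≈ 548.3 μCi.
Rb-82: 1600 × (1/2)^(226/75.6) = 1600 × (1/2)^2.9894 ≈ 201.47 μCi.
Total = 548.3 + 201.47 ≈ 749.77 μCi.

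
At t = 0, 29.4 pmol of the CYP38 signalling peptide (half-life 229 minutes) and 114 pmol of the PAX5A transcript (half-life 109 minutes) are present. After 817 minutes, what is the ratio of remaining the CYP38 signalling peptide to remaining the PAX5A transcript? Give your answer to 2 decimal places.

3.92

CYP38 signalling peptide: 29.4 × (1/2)^(817/229) = 29.4 × (1/2)^3.5677 ≈ 2.4795 pmol.
PAX5A transcript: 114 × (1/2)^(817/109) = 114 × (1/2)^7.4954 ≈ 0.63177 pmol.
Ratio ≈ 2.4795 / 0.63177 ≈ 3.9247.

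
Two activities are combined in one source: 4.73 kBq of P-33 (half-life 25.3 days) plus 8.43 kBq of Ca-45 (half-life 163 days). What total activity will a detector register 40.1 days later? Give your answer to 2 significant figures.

8.7 kBq

P-33: 4.73 × (1/2)^(40.1/25.3) = 4.73 × (1/2)^1.585 ≈ 1.5766 kBq.
Ca-45: 8.43 × (1/2)^(40.1/163) = 8.43 × (1/2)^0.24601 ≈ 7.1084 kBq.
Total = 1.5766 + 7.1084 ≈ 8.685 kBq.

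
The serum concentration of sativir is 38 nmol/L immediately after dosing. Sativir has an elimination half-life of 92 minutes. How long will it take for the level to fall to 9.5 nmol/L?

9.5/38 = 1/4, so 2 half-lives have elapsed.
t = 2 × 92 = 184 minutes.

184 minutes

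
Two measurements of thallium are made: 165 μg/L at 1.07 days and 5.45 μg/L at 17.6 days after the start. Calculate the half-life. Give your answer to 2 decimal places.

Over Δt = 17.6 − 1.07 = 16.53 days, the level fell by a factor of 165/5.45 ≈ 30.275.
n = log₂(30.275) ≈ 4.9201 half-lives, so t½ = 16.53/4.9201 ≈ 3.3597 days.

3.36 days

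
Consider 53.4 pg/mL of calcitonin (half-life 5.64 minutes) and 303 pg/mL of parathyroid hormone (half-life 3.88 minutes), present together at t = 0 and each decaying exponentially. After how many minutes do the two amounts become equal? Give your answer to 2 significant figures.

31 minutes

Set 53.4·(1/2)^(t/5.64) = 303·(1/2)^(t/3.88).
Taking log₂: log₂(53.4/303) = t·(1/5.64 − 1/3.88).
log₂(0.17624) = -2.5044; 1/5.64 − 1/3.88 = -0.080427.
t = -2.5044 / -0.080427 ≈ 31.139 minutes.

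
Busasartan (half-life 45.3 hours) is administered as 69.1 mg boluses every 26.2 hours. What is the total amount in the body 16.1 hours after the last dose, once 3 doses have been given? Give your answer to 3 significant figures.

The 3 doses were given 68.5, 42.3, 16.1 hours ago.
Total = 69.1·(1/2)^(68.5/45.3) + 69.1·(1/2)^(42.3/45.3) + 69.1·(1/2)^(16.1/45.3)
      = 24.226 + 36.173 + 54.012 ≈ 114.41 mg.

114 mg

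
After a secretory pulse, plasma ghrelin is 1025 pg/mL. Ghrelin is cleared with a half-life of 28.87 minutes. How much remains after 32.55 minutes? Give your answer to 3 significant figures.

469 pg/mL

Number of half-lives: n = 32.55/28.87 ≈ 1.1275.
Remaining = 1025 × (1/2)^1.1275 = 1025 × 0.45772 ≈ 469.16 pg/mL.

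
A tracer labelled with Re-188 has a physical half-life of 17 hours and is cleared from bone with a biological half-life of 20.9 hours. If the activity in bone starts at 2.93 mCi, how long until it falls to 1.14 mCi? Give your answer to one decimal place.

12.8 hours

1/t_eff = 1/t_phys + 1/t_biol = 1/17 + 1/20.9 = 0.10667 per hour.
t_eff = 17 × 20.9 / (17 + 20.9) ≈ 9.3747 hours.
n = log₂(2.93/1.14) ≈ 1.3619; t = 1.3619 × 9.3747 ≈ 12.767 hours.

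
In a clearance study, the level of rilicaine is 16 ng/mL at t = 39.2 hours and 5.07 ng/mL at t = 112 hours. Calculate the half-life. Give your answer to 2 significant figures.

44 hours

Over Δt = 112 − 39.2 = 72.8 hours, the level fell by a factor of 16/5.07 ≈ 3.1558.
n = log₂(3.1558) ≈ 1.658 half-lives, so t½ = 72.8/1.658 ≈ 43.908 hours.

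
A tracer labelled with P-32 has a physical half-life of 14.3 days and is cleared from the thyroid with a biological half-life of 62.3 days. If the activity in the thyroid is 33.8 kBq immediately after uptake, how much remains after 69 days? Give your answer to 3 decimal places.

1/t_eff = 1/t_phys + 1/t_biol = 1/14.3 + 1/62.3 = 0.085981 per day.
t_eff = 14.3 × 62.3 / (14.3 + 62.3) ≈ 11.63 days.
Remaining = 33.8 × (1/2)^(69/11.63) = 33.8 × (1/2)^5.9327 ≈ 0.55334 kBq.

0.553 kBq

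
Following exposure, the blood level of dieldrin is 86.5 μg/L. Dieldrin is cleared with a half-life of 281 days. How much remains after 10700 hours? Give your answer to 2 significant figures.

29 μg/L

Convert the elapsed time: 10700 hours = 445.833 days.
Number of half-lives: n = 445.833/281 ≈ 1.5866.
Remaining = 86.5 × (1/2)^1.5866 = 86.5 × 0.33296 ≈ 28.801 μg/L.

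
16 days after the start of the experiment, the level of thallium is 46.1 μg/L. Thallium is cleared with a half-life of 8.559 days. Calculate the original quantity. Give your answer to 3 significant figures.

Number of half-lives elapsed: n = 16/8.559 ≈ 1.8694.
A₀ = A × 2^n = 46.1 × 2^1.8694 = 46.1 × 3.6537 ≈ 168.44 μg/L.

168 μg/L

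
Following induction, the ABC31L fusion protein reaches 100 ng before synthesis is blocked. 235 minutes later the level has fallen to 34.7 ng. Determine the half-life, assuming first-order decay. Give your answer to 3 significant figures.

154 minutes

A/A₀ = 34.7/100 ≈ 0.347.
n = log₂(2.8818) ≈ 1.527 half-lives elapsed in 235 minutes.
t½ = 235/1.527 ≈ 153.9 minutes.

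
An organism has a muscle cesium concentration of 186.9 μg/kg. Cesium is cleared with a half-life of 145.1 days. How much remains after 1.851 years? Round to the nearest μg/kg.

7 μg/kg

Convert the elapsed time: 1.851 years = 675.615 days.
Number of half-lives: n = 675.615/145.1 ≈ 4.6562.
Remaining = 186.9 × (1/2)^4.6562 = 186.9 × 0.039659 ≈ 7.4123 μg/kg.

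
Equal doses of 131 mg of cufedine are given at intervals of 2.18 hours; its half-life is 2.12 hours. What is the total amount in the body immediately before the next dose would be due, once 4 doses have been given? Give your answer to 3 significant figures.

The 4 doses were given 8.72, 6.54, 4.36, 2.18 hours ago.
Total = 131·(1/2)^(8.72/2.12) + 131·(1/2)^(6.54/2.12) + 131·(1/2)^(4.36/2.12) + 131·(1/2)^(2.18/2.12)
      = 7.5696 + 15.439 + 31.49 + 64.228 ≈ 118.73 mg.

119 mg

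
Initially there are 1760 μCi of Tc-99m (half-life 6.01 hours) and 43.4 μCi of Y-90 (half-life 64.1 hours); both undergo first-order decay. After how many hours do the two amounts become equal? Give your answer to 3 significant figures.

Set 1760·(1/2)^(t/6.01) = 43.4·(1/2)^(t/64.1).
Taking log₂: log₂(1760/43.4) = t·(1/6.01 − 1/64.1).
log₂(40.553) = 5.3417; 1/6.01 − 1/64.1 = 0.15079.
t = 5.3417 / 0.15079 ≈ 35.425 hours.

35.4 hours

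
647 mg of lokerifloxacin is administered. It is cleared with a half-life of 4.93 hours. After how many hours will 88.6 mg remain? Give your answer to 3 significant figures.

14.1 hours

Fraction remaining = 88.6/647 ≈ 0.13694.
n = log₂(647/88.6) = ln(7.3025)/ln 2 ≈ 2.8684 half-lives.
t = n × t½ = 2.8684 × 4.93 ≈ 14.141 hours.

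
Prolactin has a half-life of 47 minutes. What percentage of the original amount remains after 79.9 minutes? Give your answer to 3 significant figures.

30.8%

n = 79.9/47 ≈ 1.7 half-lives.
Fraction remaining = (1/2)^1.7 ≈ 0.30779, i.e. 30.779%.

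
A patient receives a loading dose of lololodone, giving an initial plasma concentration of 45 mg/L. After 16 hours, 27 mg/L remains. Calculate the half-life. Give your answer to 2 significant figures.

A/A₀ = 27/45 ≈ 0.6.
n = log₂(1.6667) ≈ 0.73697 half-lives elapsed in 16 hours.
t½ = 16/0.73697 ≈ 21.711 hours.

22 hours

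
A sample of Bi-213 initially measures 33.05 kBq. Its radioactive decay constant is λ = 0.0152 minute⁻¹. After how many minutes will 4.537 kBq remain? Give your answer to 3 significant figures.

t½ = ln 2 / λ = 0.69315 / 0.0152 ≈ 45.602 minutes.
Fraction remaining = 4.537/33.05 ≈ 0.13728.
n = log₂(33.05/4.537) = ln(7.2845)/ln 2 ≈ 2.8648 half-lives.
t = n × t½ = 2.8648 × 45.602 ≈ 130.64 minutes.

131 minutes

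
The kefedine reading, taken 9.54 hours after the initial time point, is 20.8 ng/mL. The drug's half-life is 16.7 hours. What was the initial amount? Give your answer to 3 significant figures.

Number of half-lives elapsed: n = 9.54/16.7 ≈ 0.57126.
A₀ = A × 2^n = 20.8 × 2^0.57126 = 20.8 × 1.4858 ≈ 30.905 ng/mL.

30.9 ng/mL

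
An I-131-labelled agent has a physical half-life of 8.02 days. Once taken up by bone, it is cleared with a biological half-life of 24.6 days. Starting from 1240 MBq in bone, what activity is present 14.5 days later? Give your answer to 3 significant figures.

235 MBq

1/t_eff = 1/t_phys + 1/t_biol = 1/8.02 + 1/24.6 = 0.16534 per day.
t_eff = 8.02 × 24.6 / (8.02 + 24.6) ≈ 6.0482 days.
Remaining = 1240 × (1/2)^(14.5/6.0482) = 1240 × (1/2)^2.3974 ≈ 235.36 MBq.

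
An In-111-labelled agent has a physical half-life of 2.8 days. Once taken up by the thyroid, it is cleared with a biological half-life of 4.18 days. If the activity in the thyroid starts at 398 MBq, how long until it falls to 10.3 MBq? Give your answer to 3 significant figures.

1/t_eff = 1/t_phys + 1/t_biol = 1/2.8 + 1/4.18 = 0.59638 per day.
t_eff = 2.8 × 4.18 / (2.8 + 4.18) ≈ 1.6768 days.
n = log₂(398/10.3) ≈ 5.2721; t = 5.2721 × 1.6768 ≈ 8.8401 days.

8.84 days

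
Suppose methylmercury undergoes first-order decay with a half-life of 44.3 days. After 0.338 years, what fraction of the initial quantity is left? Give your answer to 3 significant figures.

0.338 years = 123.37 days.
n = 123.37/44.3 ≈ 2.7849 half-lives.
Fraction remaining = (1/2)^2.7849 ≈ 0.1451.

0.145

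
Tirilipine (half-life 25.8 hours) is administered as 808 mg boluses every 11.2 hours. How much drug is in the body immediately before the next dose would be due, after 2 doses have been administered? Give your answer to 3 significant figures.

The 2 doses were given 22.4, 11.2 hours ago.
Total = 808·(1/2)^(22.4/25.8) + 808·(1/2)^(11.2/25.8)
      = 442.64 + 598.04 ≈ 1040.7 mg.

1040 mg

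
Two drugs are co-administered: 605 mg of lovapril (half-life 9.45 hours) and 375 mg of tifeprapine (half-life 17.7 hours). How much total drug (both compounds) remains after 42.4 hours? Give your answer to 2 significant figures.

98 mg

lovapril: 605 × (1/2)^(42.4/9.45) = 605 × (1/2)^4.4868 ≈ 26.984 mg.
tifeprapine: 375 × (1/2)^(42.4/17.7) = 375 × (1/2)^2.3955 ≈ 71.272 mg.
Total = 26.984 + 71.272 ≈ 98.256 mg.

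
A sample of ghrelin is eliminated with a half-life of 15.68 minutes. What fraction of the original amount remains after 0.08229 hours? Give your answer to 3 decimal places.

0.08229 hours = 4.9374 minutes.
n = 4.9374/15.68 ≈ 0.31489 half-lives.
Fraction remaining = (1/2)^0.31489 ≈ 0.80391.

0.804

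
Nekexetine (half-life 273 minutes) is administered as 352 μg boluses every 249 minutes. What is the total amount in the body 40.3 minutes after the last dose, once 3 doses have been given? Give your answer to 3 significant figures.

The 3 doses were given 538.3, 289.3, 40.3 minutes ago.
Total = 352·(1/2)^(538.3/273) + 352·(1/2)^(289.3/273) + 352·(1/2)^(40.3/273)
      = 89.737 + 168.86 + 317.76 ≈ 576.37 μg.

576 μg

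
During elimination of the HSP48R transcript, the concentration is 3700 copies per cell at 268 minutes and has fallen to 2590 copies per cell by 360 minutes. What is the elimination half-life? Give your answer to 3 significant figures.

Over Δt = 360 − 268 = 92 minutes, the level fell by a factor of 3700/2590 ≈ 1.4286.
n = log₂(1.4286) ≈ 0.51457 half-lives, so t½ = 92/0.51457 ≈ 178.79 minutes.

179 minutes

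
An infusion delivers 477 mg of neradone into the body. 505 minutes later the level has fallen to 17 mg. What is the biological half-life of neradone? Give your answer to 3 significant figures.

105 minutes

A/A₀ = 17/477 ≈ 0.035639.
n = log₂(28.059) ≈ 4.8104 half-lives elapsed in 505 minutes.
t½ = 505/4.8104 ≈ 104.98 minutes.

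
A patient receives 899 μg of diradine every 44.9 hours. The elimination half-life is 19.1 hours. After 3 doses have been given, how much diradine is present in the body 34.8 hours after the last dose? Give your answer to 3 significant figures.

314 μg

The 3 doses were given 124.6, 79.7, 34.8 hours ago.
Total = 899·(1/2)^(124.6/19.1) + 899·(1/2)^(79.7/19.1) + 899·(1/2)^(34.8/19.1)
      = 9.7718 + 49.846 + 254.26 ≈ 313.88 μg.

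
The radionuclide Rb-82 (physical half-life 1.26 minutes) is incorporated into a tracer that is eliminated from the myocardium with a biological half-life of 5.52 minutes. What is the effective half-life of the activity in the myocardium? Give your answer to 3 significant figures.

1.03 minutes

1/t_eff = 1/t_phys + 1/t_biol = 1/1.26 + 1/5.52 = 0.97481 per minute.
t_eff = 1.26 × 5.52 / (1.26 + 5.52) ≈ 1.0258 minutes.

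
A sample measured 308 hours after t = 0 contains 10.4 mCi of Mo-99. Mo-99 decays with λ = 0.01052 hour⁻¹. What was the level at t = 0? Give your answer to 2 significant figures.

270 mCi

t½ = ln 2 / λ = 0.69315 / 0.01052 ≈ 65.889 hours.
Number of half-lives elapsed: n = 308/65.889 ≈ 4.6746.
A₀ = A × 2^n = 10.4 × 2^4.6746 = 10.4 × 25.538 ≈ 265.59 mCi.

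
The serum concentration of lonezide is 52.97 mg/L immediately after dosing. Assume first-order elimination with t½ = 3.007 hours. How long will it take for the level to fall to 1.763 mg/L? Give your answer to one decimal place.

14.8 hours

Fraction remaining = 1.763/52.97 ≈ 0.033283.
n = log₂(52.97/1.763) = ln(30.045)/ln 2 ≈ 4.9091 half-lives.
t = n × t½ = 4.9091 × 3.007 ≈ 14.762 hours.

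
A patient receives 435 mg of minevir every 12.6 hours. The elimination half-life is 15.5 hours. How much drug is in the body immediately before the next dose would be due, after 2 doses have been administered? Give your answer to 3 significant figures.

The 2 doses were given 25.2, 12.6 hours ago.
Total = 435·(1/2)^(25.2/15.5) + 435·(1/2)^(12.6/15.5)
      = 140.95 + 247.62 ≈ 388.57 mg.

389 mg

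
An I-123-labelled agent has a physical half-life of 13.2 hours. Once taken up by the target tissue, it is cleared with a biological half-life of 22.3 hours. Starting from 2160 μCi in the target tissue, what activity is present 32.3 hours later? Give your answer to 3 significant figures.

1/t_eff = 1/t_phys + 1/t_biol = 1/13.2 + 1/22.3 = 0.1206 per hour.
t_eff = 13.2 × 22.3 / (13.2 + 22.3) ≈ 8.2918 hours.
Remaining = 2160 × (1/2)^(32.3/8.2918) = 2160 × (1/2)^3.8954 ≈ 145.15 μCi.

145 μCi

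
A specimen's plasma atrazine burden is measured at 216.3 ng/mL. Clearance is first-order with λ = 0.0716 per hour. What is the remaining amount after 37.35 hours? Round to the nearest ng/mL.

t½ = ln 2 / λ = 0.69315 / 0.0716 ≈ 9.6808 hours.
Number of half-lives: n = 37.35/9.6808 ≈ 3.8581.
Remaining = 216.3 × (1/2)^3.8581 = 216.3 × 0.068958 ≈ 14.916 ng/mL.

15 ng/mL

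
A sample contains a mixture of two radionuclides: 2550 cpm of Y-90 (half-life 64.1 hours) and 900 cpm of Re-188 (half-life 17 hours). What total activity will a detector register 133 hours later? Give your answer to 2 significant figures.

Y-90: 2550 × (1/2)^(133/64.1) = 2550 × (1/2)^2.0749 ≈ 605.25 cpm.
Re-188: 900 × (1/2)^(133/17) = 900 × (1/2)^7.8235 ≈ 3.9731 cpm.
Total = 605.25 + 3.9731 ≈ 609.23 cpm.

610 cpm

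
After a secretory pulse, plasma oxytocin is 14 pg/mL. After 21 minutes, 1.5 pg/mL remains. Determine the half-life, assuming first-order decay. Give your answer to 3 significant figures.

6.52 minutes

A/A₀ = 1.5/14 ≈ 0.10714.
n = log₂(9.3333) ≈ 3.2224 half-lives elapsed in 21 minutes.
t½ = 21/3.2224 ≈ 6.5169 minutes.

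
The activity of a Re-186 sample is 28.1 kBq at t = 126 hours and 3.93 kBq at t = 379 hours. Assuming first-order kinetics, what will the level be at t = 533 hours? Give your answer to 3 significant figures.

Over Δt = 379 − 126 = 253 hours, the level fell by a factor of 28.1/3.93 ≈ 7.1501.
n = log₂(7.1501) ≈ 2.838 half-lives, so t½ = 253/2.838 ≈ 89.148 hours.
From t = 379 to t = 533: 3.93 × (1/2)^((533−379)/89.148) ≈ 1.1868 kBq.

1.19 kBq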